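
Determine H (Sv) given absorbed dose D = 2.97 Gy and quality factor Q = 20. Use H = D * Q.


H = D * Q
H = 2.97 * 20
H = 59.400 Sv

59.400


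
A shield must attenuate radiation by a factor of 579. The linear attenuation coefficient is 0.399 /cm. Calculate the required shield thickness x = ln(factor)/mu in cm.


x = ln(factor) / mu
x = ln(579) / 0.399
x = 15.943 cm

15.943


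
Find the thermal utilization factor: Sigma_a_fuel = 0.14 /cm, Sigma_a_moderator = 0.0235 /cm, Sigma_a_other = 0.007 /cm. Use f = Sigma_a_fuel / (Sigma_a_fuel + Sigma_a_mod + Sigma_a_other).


f = Sigma_a_fuel / (Sigma_a_fuel + Sigma_a_mod + Sigma_a_other)
f = 0.14 / (0.14 + 0.0235 + 0.007)
f = 0.82111

0.82111


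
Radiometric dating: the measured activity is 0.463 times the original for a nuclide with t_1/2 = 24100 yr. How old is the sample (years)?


lambda = ln(2) / t_half = ln(2) / 24100 = 2.876129e-05 /yr
t = -ln(A/A0) / lambda
t = -ln(0.463) / 2.876129e-05
t = 26773 yr

26773


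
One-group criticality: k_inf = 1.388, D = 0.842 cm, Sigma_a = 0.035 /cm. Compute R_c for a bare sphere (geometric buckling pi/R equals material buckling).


L^2 = D / Sigma_a = 0.842 / 0.035 = 24.05714 cm^2
B_m^2 = (k_inf - 1) / L^2 = (1.388 - 1) / 24.05714 = 0.01612827 /cm^2
For a bare sphere: B_g = pi/R, so R_c = pi / sqrt(B_m^2)
R_c = pi / sqrt(0.01612827) = 24.738 cm

24.738


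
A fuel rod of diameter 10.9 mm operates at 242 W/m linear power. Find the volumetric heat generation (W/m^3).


r = D / 2 / 1000 = 10.9 / 2 / 1000 = 0.00545 m
q''' = q' / (pi * r^2)
q''' = 242 / (pi * 0.00545^2)
q''' = 2.5934e+06 W/m^3

2.5934e+06


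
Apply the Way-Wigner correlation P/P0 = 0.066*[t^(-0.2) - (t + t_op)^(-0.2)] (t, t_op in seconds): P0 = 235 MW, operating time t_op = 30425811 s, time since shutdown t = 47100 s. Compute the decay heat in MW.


P/P0 = 0.066 * [t^(-0.2) - (t + t_op)^(-0.2)]
P/P0 = 0.066 * [47100^(-0.2) - (47100 + 30425811)^(-0.2)]
P/P0 = 0.066 * [0.1162508 - 0.03185790] = 0.005569931
P = 235 * 0.005569931 = 1.3089 MW

1.3089


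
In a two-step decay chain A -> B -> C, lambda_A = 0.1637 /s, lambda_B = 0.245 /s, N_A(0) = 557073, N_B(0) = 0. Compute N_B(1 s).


N_B(t) = lambda_A * N_A0 / (lambda_B - lambda_A) * [exp(-lambda_A*t) - exp(-lambda_B*t)]
exp(-0.1637*1) = 0.8489967; exp(-0.245*1) = 0.7827045
N_B = 0.1637 * 557073 / (0.245 - 0.1637) * (0.8489967 - 0.7827045)
N_B = 74359

74359


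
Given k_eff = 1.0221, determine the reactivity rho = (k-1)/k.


rho = (k_eff - 1) / k_eff
rho = (1.0221 - 1) / 1.0221
rho = 0.021622

0.021622


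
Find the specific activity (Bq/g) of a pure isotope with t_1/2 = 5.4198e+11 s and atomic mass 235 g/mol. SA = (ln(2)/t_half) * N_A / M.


lambda = ln(2) / t_half = ln(2) / 5.4198e+11 = 1.278917e-12 /s
SA = lambda * N_A / M
SA = 1.278917e-12 * 6.022e23 / 235
SA = 3.2773e+09 Bq/g

3.2773e+09


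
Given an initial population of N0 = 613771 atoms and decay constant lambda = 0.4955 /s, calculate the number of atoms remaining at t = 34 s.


N = N0 * exp(-lambda * t)
N = 613771 * exp(-0.4955 * 34)
N = 0.029611

0.029611


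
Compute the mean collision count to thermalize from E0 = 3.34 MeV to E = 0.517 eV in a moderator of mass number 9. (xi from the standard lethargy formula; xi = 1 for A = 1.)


xi = 1 + (A-1)^2/(2A)*ln((A-1)/(A+1)) = 0.2066007 (for A = 9)
n = ln(E0/E) / xi
n = ln(3.34e6 / 0.517) / 0.2066007
n = ln(6.460348e+06) / 0.2066007 = 75.901

75.901


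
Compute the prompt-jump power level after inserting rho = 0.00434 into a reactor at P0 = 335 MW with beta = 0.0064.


P1/P0 = beta / (beta - rho)
P1/P0 = 0.0064 / (0.0064 - 0.00434) = 3.106796
P1 = 335 * 3.106796 = 1040.8 MW

1040.8


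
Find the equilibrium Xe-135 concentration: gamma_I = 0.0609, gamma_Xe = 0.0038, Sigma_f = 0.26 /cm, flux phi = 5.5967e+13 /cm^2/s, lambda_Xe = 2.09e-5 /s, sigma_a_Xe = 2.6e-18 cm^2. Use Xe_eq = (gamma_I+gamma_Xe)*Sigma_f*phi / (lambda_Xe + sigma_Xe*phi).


Xe_eq = (gamma_I + gamma_Xe) * Sigma_f * phi / (lambda_Xe + sigma_Xe * phi)
Numerator = (0.0609 + 0.0038) * 0.26 * 5.5967e+13 = 9.414769e+11
Denominator = 2.09e-5 + 2.6e-18 * 5.5967e+13 = 1.664142e-04
Xe_eq = 9.414769e+11 / 1.664142e-04 = 5.6574e+15 /cm^3

5.6574e+15


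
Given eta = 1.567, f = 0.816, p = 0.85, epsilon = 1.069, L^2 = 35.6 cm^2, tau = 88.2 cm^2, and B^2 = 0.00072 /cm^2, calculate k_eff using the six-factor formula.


k_inf = eta*f*p*eps = 1.567*0.816*0.85*1.069 = 1.161865
P_TNL = 1/(1 + L^2*B^2) = 1/(1 + 35.6*0.00072) = 0.9750086
P_FNL = exp(-B^2*tau) = exp(-0.00072*88.2) = 0.9384704
k_eff = k_inf * P_TNL * P_FNL = 1.161865 * 0.9750086 * 0.9384704
k_eff = 1.0631

1.0631


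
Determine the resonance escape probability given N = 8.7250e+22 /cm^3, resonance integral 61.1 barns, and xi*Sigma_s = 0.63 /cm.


p = exp(-N * I * 1e-24 / (xi*Sigma_s))
p = exp(-8.7250e+22 * 61.1 * 1e-24 / 0.63)
p = 2.1138e-04

2.1138e-04


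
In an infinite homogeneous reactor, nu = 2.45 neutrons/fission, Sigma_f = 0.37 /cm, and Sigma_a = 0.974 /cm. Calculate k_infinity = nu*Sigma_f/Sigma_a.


k_inf = nu * Sigma_f / Sigma_a
k_inf = 2.45 * 0.37 / 0.974
k_inf = 0.93070

0.93070


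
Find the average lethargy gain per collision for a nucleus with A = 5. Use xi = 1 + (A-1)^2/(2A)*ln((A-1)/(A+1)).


xi = 1 + (A-1)^2/(2A) * ln((A-1)/(A+1))
xi = 1 + (5-1)^2/(2*5) * ln((5-1)/(5 +1))
xi = 0.35126

0.35126


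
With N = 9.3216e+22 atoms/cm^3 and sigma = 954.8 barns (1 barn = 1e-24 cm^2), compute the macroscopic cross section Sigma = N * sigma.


Sigma = N * sigma_barns * 1e-24
Sigma = 9.3216e+22 * 954.8 * 1e-24
Sigma = 89.003 /cm

89.003


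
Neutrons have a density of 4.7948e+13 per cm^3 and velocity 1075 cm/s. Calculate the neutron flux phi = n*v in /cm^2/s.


phi = n * v
phi = 4.7948e+13 * 1075
phi = 5.1544e+16 /cm^2/s

5.1544e+16


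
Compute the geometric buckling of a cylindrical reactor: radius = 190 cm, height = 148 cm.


B^2 = (2.405/R)^2 + (pi/H)^2
B^2 = (2.405/190)^2 + (pi/148)^2
B^2 = 6.1081e-04 /cm^2

6.1081e-04


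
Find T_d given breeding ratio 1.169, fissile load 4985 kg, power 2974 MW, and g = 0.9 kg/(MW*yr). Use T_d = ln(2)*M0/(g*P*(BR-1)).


Breeding gain G = BR - 1 = 1.169 - 1 = 0.169
Fissile production rate = g * P * G = 0.9 * 2974 * 0.169 = 452.3454 kg/yr
T_d = ln(2) * M0 / (g * P * G)
T_d = ln(2) * 4985 / 452.3454 = 7.6387 yr

7.6387


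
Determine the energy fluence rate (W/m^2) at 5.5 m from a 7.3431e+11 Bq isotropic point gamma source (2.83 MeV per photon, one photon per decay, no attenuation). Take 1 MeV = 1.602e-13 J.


psi = A * E * 1.602e-13 / (4*pi*r^2)
psi = 7.3431e+11 * 2.83 * 1.602e-13 / (4*pi*5.5^2)
psi = 8.7578e-04 W/m^2

8.7578e-04


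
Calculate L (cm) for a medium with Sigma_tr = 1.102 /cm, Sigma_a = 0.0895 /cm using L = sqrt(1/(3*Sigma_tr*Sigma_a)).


D = 1 / (3 * Sigma_tr) = 1 / (3 * 1.102) = 0.3024803 cm
L = sqrt(D / Sigma_a)
L = sqrt(0.3024803 / 0.0895)
L = 1.8384 cm

1.8384


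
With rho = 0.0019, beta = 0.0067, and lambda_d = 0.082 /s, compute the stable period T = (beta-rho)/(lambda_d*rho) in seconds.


T = (beta - rho) / (lambda_d * rho)
T = (0.0067 - 0.0019) / (0.082 * 0.0019)
T = 30.809 s

30.809


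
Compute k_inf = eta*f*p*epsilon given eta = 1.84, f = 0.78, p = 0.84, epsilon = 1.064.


k_inf = eta * f * p * epsilon
k_inf = 1.84 * 0.78 * 0.84 * 1.064
k_inf = 1.2827

1.2827


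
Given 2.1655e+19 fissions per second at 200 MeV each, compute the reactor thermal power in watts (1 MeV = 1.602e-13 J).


P = fission_rate * E_MeV * 1.602e-13
P = 2.1655e+19 * 200 * 1.602e-13
P = 6.9383e+08 W

6.9383e+08


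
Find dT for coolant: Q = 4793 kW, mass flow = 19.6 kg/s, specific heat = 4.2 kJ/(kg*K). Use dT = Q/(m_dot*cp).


dT = Q / (m_dot * cp)
dT = 4793 / (19.6 * 4.2)
dT = 58.224 C

58.224


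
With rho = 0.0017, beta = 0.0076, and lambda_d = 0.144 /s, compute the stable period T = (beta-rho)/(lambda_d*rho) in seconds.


T = (beta - rho) / (lambda_d * rho)
T = (0.0076 - 0.0017) / (0.144 * 0.0017)
T = 24.101 s

24.101


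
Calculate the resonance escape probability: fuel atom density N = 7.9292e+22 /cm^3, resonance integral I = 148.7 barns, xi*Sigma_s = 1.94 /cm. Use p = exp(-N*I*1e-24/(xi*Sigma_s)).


p = exp(-N * I * 1e-24 / (xi*Sigma_s))
p = exp(-7.9292e+22 * 148.7 * 1e-24 / 1.94)
p = 0.0022935

0.0022935


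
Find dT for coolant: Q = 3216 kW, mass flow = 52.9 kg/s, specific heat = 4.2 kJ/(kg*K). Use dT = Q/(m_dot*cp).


dT = Q / (m_dot * cp)
dT = 3216 / (52.9 * 4.2)
dT = 14.475 C

14.475


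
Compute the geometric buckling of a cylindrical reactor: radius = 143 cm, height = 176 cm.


B^2 = (2.405/R)^2 + (pi/H)^2
B^2 = (2.405/143)^2 + (pi/176)^2
B^2 = 6.0147e-04 /cm^2

6.0147e-04


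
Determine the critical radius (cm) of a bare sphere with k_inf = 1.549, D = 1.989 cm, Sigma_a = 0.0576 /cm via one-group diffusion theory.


L^2 = D / Sigma_a = 1.989 / 0.0576 = 34.53125 cm^2
B_m^2 = (k_inf - 1) / L^2 = (1.549 - 1) / 34.53125 = 0.01589864 /cm^2
For a bare sphere: B_g = pi/R, so R_c = pi / sqrt(B_m^2)
R_c = pi / sqrt(0.01589864) = 24.916 cm

24.916


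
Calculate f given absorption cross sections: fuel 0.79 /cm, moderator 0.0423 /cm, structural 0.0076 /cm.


f = Sigma_a_fuel / (Sigma_a_fuel + Sigma_a_mod + Sigma_a_other)
f = 0.79 / (0.79 + 0.0423 + 0.0076)
f = 0.94059

0.94059


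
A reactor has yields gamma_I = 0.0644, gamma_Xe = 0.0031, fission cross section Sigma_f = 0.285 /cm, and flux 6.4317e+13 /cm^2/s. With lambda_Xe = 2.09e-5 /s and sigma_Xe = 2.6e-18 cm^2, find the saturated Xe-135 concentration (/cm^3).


Xe_eq = (gamma_I + gamma_Xe) * Sigma_f * phi / (lambda_Xe + sigma_Xe * phi)
Numerator = (0.0644 + 0.0031) * 0.285 * 6.4317e+13 = 1.237298e+12
Denominator = 2.09e-5 + 2.6e-18 * 6.4317e+13 = 1.881242e-04
Xe_eq = 1.237298e+12 / 1.881242e-04 = 6.5770e+15 /cm^3

6.5770e+15


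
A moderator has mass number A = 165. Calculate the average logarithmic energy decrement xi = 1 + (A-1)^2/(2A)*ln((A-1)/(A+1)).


xi = 1 + (A-1)^2/(2A) * ln((A-1)/(A+1))
xi = 1 + (165-1)^2/(2*165) * ln((165-1)/(165 +1))
xi = 0.012072

0.012072


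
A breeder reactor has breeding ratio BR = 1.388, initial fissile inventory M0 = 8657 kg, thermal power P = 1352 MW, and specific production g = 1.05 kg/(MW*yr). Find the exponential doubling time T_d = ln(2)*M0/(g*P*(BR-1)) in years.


Breeding gain G = BR - 1 = 1.388 - 1 = 0.388
Fissile production rate = g * P * G = 1.05 * 1352 * 0.388 = 550.8048 kg/yr
T_d = ln(2) * M0 / (g * P * G)
T_d = ln(2) * 8657 / 550.8048 = 10.894 yr

10.894


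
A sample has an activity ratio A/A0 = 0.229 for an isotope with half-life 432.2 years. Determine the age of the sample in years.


lambda = ln(2) / t_half = ln(2) / 432.2 = 0.001603765 /yr
t = -ln(A/A0) / lambda
t = -ln(0.229) / 0.001603765
t = 919.11 yr

919.11


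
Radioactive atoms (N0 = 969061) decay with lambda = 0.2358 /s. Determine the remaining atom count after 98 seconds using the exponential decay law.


N = N0 * exp(-lambda * t)
N = 969061 * exp(-0.2358 * 98)
N = 8.9228e-05

8.9228e-05


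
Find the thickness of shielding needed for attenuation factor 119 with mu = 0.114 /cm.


x = ln(factor) / mu
x = ln(119) / 0.114
x = 41.922 cm

41.922


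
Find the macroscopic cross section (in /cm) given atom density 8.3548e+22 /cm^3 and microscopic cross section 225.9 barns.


Sigma = N * sigma_barns * 1e-24
Sigma = 8.3548e+22 * 225.9 * 1e-24
Sigma = 18.873 /cm

18.873


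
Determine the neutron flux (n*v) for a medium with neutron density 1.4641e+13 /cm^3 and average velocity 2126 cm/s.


phi = n * v
phi = 1.4641e+13 * 2126
phi = 3.1127e+16 /cm^2/s

3.1127e+16


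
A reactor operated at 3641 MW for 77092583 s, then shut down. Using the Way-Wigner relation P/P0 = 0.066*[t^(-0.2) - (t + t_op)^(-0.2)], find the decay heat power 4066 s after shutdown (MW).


P/P0 = 0.066 * [t^(-0.2) - (t + t_op)^(-0.2)]
P/P0 = 0.066 * [4066^(-0.2) - (4066 + 77092583)^(-0.2)]
P/P0 = 0.066 * [0.1897433 - 0.02646019] = 0.01077669
P = 3641 * 0.01077669 = 39.238 MW

39.238


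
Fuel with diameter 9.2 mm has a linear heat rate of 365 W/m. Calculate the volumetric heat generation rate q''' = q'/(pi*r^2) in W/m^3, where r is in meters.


r = D / 2 / 1000 = 9.2 / 2 / 1000 = 0.0046 m
q''' = q' / (pi * r^2)
q''' = 365 / (pi * 0.0046^2)
q''' = 5.4907e+06 W/m^3

5.4907e+06


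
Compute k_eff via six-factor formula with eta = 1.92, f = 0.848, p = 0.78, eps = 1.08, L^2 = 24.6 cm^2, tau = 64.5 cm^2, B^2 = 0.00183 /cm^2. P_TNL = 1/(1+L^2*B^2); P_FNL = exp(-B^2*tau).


k_inf = eta*f*p*eps = 1.92*0.848*0.78*1.08 = 1.371562
P_TNL = 1/(1 + L^2*B^2) = 1/(1 + 24.6*0.00183) = 0.9569213
P_FNL = exp(-B^2*tau) = exp(-0.00183*64.5) = 0.8886649
k_eff = k_inf * P_TNL * P_FNL = 1.371562 * 0.9569213 * 0.8886649
k_eff = 1.1664

1.1664


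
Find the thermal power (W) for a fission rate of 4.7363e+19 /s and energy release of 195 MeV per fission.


P = fission_rate * E_MeV * 1.602e-13
P = 4.7363e+19 * 195 * 1.602e-13
P = 1.4796e+09 W

1.4796e+09


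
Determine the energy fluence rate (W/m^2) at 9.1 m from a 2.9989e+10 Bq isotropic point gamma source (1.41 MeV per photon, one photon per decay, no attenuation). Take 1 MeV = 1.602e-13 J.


psi = A * E * 1.602e-13 / (4*pi*r^2)
psi = 2.9989e+10 * 1.41 * 1.602e-13 / (4*pi*9.1^2)
psi = 6.5095e-06 W/m^2

6.5095e-06


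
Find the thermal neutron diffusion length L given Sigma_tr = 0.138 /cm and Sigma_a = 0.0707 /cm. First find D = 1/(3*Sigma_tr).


D = 1 / (3 * Sigma_tr) = 1 / (3 * 0.138) = 2.415459 cm
L = sqrt(D / Sigma_a)
L = sqrt(2.415459 / 0.0707)
L = 5.8451 cm

5.8451


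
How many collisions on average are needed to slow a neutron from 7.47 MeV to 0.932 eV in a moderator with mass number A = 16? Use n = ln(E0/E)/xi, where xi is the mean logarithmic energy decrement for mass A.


xi = 1 + (A-1)^2/(2A)*ln((A-1)/(A+1)) = 0.1199467 (for A = 16)
n = ln(E0/E) / xi
n = ln(7.47e6 / 0.932) / 0.1199467
n = ln(8.015021e+06) / 0.1199467 = 132.53

132.53


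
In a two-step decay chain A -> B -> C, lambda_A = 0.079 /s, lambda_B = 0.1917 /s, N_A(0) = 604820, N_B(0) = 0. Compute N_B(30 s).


N_B(t) = lambda_A * N_A0 / (lambda_B - lambda_A) * [exp(-lambda_A*t) - exp(-lambda_B*t)]
exp(-0.079*30) = 0.09348073; exp(-0.1917*30) = 0.003179600
N_B = 0.079 * 604820 / (0.1917 - 0.079) * (0.09348073 - 0.003179600)
N_B = 38284

38284


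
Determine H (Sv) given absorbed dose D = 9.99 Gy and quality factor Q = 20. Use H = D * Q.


H = D * Q
H = 9.99 * 20
H = 199.80 Sv

199.80


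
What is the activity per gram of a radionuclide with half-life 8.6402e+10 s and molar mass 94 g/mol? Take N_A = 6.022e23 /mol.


lambda = ln(2) / t_half = ln(2) / 8.6402e+10 = 8.022351e-12 /s
SA = lambda * N_A / M
SA = 8.022351e-12 * 6.022e23 / 94
SA = 5.1394e+10 Bq/g

5.1394e+10


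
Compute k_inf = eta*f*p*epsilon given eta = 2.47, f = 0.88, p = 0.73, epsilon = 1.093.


k_inf = eta * f * p * epsilon
k_inf = 2.47 * 0.88 * 0.73 * 1.093
k_inf = 1.7343

1.7343


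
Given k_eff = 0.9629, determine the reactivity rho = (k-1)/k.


rho = (k_eff - 1) / k_eff
rho = (0.9629 - 1) / 0.9629
rho = -0.038529

-0.038529


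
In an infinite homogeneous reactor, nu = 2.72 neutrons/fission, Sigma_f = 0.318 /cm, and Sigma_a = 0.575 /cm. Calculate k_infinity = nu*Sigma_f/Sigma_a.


k_inf = nu * Sigma_f / Sigma_a
k_inf = 2.72 * 0.318 / 0.575
k_inf = 1.5043

1.5043


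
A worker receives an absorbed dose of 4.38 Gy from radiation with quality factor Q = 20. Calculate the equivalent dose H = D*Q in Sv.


H = D * Q
H = 4.38 * 20
H = 87.600 Sv

87.600


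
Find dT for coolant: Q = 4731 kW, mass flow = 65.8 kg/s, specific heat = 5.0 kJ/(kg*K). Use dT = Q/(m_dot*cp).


dT = Q / (m_dot * cp)
dT = 4731 / (65.8 * 5.0)
dT = 14.380 C

14.380


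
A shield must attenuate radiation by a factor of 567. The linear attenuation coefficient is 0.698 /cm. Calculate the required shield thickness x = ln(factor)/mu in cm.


x = ln(factor) / mu
x = ln(567) / 0.698
x = 9.0836 cm

9.0836


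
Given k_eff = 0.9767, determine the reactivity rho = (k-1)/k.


rho = (k_eff - 1) / k_eff
rho = (0.9767 - 1) / 0.9767
rho = -0.023856

-0.023856


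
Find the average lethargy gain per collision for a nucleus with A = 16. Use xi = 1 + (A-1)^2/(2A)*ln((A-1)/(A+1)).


xi = 1 + (A-1)^2/(2A) * ln((A-1)/(A+1))
xi = 1 + (16-1)^2/(2*16) * ln((16-1)/(16 +1))
xi = 0.11995

0.11995


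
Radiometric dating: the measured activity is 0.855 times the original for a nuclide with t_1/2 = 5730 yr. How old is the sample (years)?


lambda = ln(2) / t_half = ln(2) / 5730 = 1.209681e-04 /yr
t = -ln(A/A0) / lambda
t = -ln(0.855) / 1.209681e-04
t = 1295.0 yr

1295.0


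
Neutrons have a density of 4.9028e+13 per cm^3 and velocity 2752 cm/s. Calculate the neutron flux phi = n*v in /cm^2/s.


phi = n * v
phi = 4.9028e+13 * 2752
phi = 1.3493e+17 /cm^2/s

1.3493e+17


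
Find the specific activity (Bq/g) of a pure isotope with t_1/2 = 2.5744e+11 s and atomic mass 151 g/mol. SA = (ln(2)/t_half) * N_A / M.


lambda = ln(2) / t_half = ln(2) / 2.5744e+11 = 2.692461e-12 /s
SA = lambda * N_A / M
SA = 2.692461e-12 * 6.022e23 / 151
SA = 1.0738e+10 Bq/g

1.0738e+10


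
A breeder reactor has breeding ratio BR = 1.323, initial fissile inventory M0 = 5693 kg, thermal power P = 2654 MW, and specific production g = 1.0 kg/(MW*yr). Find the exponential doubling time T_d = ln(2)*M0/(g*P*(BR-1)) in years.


Breeding gain G = BR - 1 = 1.323 - 1 = 0.323
Fissile production rate = g * P * G = 1.0 * 2654 * 0.323 = 857.242 kg/yr
T_d = ln(2) * M0 / (g * P * G)
T_d = ln(2) * 5693 / 857.242 = 4.6032 yr

4.6032


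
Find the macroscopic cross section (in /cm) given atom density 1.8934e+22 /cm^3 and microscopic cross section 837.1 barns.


Sigma = N * sigma_barns * 1e-24
Sigma = 1.8934e+22 * 837.1 * 1e-24
Sigma = 15.850 /cm

15.850


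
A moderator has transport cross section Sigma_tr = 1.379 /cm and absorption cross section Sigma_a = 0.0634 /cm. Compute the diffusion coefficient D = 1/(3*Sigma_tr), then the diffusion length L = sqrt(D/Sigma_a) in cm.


D = 1 / (3 * Sigma_tr) = 1 / (3 * 1.379) = 0.2417211 cm
L = sqrt(D / Sigma_a)
L = sqrt(0.2417211 / 0.0634)
L = 1.9526 cm

1.9526


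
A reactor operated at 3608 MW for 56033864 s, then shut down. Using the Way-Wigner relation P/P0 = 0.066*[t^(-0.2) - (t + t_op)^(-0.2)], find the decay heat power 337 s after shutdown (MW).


P/P0 = 0.066 * [t^(-0.2) - (t + t_op)^(-0.2)]
P/P0 = 0.066 * [337^(-0.2) - (337 + 56033864)^(-0.2)]
P/P0 = 0.066 * [0.3122296 - 0.02820391] = 0.01874570
P = 3608 * 0.01874570 = 67.634 MW

67.634


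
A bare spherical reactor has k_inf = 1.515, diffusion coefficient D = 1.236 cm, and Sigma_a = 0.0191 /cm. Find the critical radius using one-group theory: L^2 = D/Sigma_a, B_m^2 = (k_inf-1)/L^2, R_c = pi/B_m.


L^2 = D / Sigma_a = 1.236 / 0.0191 = 64.71204 cm^2
B_m^2 = (k_inf - 1) / L^2 = (1.515 - 1) / 64.71204 = 0.007958334 /cm^2
For a bare sphere: B_g = pi/R, so R_c = pi / sqrt(B_m^2)
R_c = pi / sqrt(0.007958334) = 35.216 cm

35.216


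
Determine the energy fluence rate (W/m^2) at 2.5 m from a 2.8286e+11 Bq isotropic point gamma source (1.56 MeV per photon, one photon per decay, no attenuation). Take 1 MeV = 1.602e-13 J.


psi = A * E * 1.602e-13 / (4*pi*r^2)
psi = 2.8286e+11 * 1.56 * 1.602e-13 / (4*pi*2.5^2)
psi = 9.0005e-04 W/m^2

9.0005e-04


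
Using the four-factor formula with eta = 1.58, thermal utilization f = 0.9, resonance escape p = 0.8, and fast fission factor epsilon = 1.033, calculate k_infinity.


k_inf = eta * f * p * epsilon
k_inf = 1.58 * 0.9 * 0.8 * 1.033
k_inf = 1.1751

1.1751


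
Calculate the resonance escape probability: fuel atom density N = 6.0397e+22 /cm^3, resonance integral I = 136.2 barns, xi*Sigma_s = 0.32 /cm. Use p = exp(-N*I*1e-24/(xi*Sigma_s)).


p = exp(-N * I * 1e-24 / (xi*Sigma_s))
p = exp(-6.0397e+22 * 136.2 * 1e-24 / 0.32)
p = 6.8521e-12

6.8521e-12


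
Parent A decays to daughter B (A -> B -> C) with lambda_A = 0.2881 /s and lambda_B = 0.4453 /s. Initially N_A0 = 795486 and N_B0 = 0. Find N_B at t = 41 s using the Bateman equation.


N_B(t) = lambda_A * N_A0 / (lambda_B - lambda_A) * [exp(-lambda_A*t) - exp(-lambda_B*t)]
exp(-0.2881*41) = 7.414300e-06; exp(-0.4453*41) = 1.177485e-08
N_B = 0.2881 * 795486 / (0.4453 - 0.2881) * (7.414300e-06 - 1.177485e-08)
N_B = 10.792

10.792


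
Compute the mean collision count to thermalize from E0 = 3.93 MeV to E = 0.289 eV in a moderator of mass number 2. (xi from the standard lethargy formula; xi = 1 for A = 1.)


xi = 1 + (A-1)^2/(2A)*ln((A-1)/(A+1)) = 0.7253469 (for A = 2)
n = ln(E0/E) / xi
n = ln(3.93e6 / 0.289) / 0.7253469
n = ln(1.359862e+07) / 0.7253469 = 22.645

22.645


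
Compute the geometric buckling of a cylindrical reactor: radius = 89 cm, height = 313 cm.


B^2 = (2.405/R)^2 + (pi/H)^2
B^2 = (2.405/89)^2 + (pi/313)^2
B^2 = 8.3096e-04 /cm^2

8.3096e-04


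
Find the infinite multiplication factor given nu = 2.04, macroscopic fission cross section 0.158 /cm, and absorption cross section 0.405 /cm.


k_inf = nu * Sigma_f / Sigma_a
k_inf = 2.04 * 0.158 / 0.405
k_inf = 0.79585

0.79585


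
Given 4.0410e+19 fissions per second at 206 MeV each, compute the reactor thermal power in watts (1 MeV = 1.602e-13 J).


P = fission_rate * E_MeV * 1.602e-13
P = 4.0410e+19 * 206 * 1.602e-13
P = 1.3336e+09 W

1.3336e+09


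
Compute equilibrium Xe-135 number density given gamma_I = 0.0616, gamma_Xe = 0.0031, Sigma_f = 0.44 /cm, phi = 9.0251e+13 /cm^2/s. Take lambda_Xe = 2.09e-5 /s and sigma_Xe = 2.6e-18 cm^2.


Xe_eq = (gamma_I + gamma_Xe) * Sigma_f * phi / (lambda_Xe + sigma_Xe * phi)
Numerator = (0.0616 + 0.0031) * 0.44 * 9.0251e+13 = 2.569265e+12
Denominator = 2.09e-5 + 2.6e-18 * 9.0251e+13 = 2.555526e-04
Xe_eq = 2.569265e+12 / 2.555526e-04 = 1.0054e+16 /cm^3

1.0054e+16


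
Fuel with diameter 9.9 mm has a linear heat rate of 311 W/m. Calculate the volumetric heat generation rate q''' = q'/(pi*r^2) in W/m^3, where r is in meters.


r = D / 2 / 1000 = 9.9 / 2 / 1000 = 0.00495 m
q''' = q' / (pi * r^2)
q''' = 311 / (pi * 0.00495^2)
q''' = 4.0402e+06 W/m^3

4.0402e+06


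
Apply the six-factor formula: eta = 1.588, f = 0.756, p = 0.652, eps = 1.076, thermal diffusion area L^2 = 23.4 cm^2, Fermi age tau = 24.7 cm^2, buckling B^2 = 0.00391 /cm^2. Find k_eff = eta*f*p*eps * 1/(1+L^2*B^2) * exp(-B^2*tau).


k_inf = eta*f*p*eps = 1.588*0.756*0.652*1.076 = 0.8422328
P_TNL = 1/(1 + L^2*B^2) = 1/(1 + 23.4*0.00391) = 0.9161754
P_FNL = exp(-B^2*tau) = exp(-0.00391*24.7) = 0.9079400
k_eff = k_inf * P_TNL * P_FNL = 0.8422328 * 0.9161754 * 0.9079400
k_eff = 0.70060

0.70060


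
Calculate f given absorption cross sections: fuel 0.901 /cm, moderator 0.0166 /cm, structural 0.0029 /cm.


f = Sigma_a_fuel / (Sigma_a_fuel + Sigma_a_mod + Sigma_a_other)
f = 0.901 / (0.901 + 0.0166 + 0.0029)
f = 0.97882

0.97882


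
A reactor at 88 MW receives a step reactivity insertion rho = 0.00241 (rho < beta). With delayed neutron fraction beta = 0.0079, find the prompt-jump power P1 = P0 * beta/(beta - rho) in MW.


P1/P0 = beta / (beta - rho)
P1/P0 = 0.0079 / (0.0079 - 0.00241) = 1.438980
P1 = 88 * 1.438980 = 126.63 MW

126.63


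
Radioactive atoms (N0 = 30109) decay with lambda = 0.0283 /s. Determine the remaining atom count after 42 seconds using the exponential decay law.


N = N0 * exp(-lambda * t)
N = 30109 * exp(-0.0283 * 42)
N = 9172.6

9172.6


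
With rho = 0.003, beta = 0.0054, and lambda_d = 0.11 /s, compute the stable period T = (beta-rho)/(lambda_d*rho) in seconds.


T = (beta - rho) / (lambda_d * rho)
T = (0.0054 - 0.003) / (0.11 * 0.003)
T = 7.2727 s

7.2727


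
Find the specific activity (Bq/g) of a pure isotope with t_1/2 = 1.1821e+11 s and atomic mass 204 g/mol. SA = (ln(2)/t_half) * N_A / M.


lambda = ln(2) / t_half = ln(2) / 1.1821e+11 = 5.863693e-12 /s
SA = lambda * N_A / M
SA = 5.863693e-12 * 6.022e23 / 204
SA = 1.7309e+10 Bq/g

1.7309e+10


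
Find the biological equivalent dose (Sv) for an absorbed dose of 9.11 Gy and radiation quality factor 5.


H = D * Q
H = 9.11 * 5
H = 45.550 Sv

45.550


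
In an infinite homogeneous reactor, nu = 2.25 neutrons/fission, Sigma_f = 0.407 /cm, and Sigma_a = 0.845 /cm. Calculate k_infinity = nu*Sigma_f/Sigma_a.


k_inf = nu * Sigma_f / Sigma_a
k_inf = 2.25 * 0.407 / 0.845
k_inf = 1.0837

1.0837


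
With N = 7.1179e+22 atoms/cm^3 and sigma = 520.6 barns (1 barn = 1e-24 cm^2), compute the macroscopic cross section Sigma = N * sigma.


Sigma = N * sigma_barns * 1e-24
Sigma = 7.1179e+22 * 520.6 * 1e-24
Sigma = 37.056 /cm

37.056


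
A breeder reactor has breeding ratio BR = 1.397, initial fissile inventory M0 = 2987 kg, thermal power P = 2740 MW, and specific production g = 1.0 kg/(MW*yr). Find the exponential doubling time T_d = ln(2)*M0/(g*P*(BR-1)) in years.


Breeding gain G = BR - 1 = 1.397 - 1 = 0.397
Fissile production rate = g * P * G = 1.0 * 2740 * 0.397 = 1087.78 kg/yr
T_d = ln(2) * M0 / (g * P * G)
T_d = ln(2) * 2987 / 1087.78 = 1.9034 yr

1.9034


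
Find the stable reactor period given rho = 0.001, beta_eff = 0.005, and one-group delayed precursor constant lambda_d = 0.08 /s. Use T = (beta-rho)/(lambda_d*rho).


T = (beta - rho) / (lambda_d * rho)
T = (0.005 - 0.001) / (0.08 * 0.001)
T = 50.000 s

50.000


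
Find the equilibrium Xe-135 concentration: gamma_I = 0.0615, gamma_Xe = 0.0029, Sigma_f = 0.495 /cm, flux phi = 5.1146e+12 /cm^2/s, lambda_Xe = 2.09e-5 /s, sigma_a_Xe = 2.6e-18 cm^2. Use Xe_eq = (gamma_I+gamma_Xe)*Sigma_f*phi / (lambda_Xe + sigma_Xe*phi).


Xe_eq = (gamma_I + gamma_Xe) * Sigma_f * phi / (lambda_Xe + sigma_Xe * phi)
Numerator = (0.0615 + 0.0029) * 0.495 * 5.1146e+12 = 1.630432e+11
Denominator = 2.09e-5 + 2.6e-18 * 5.1146e+12 = 3.419796e-05
Xe_eq = 1.630432e+11 / 3.419796e-05 = 4.7676e+15 /cm^3

4.7676e+15


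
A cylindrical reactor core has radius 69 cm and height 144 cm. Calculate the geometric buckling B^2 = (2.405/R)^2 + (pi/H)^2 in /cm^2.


B^2 = (2.405/R)^2 + (pi/H)^2
B^2 = (2.405/69)^2 + (pi/144)^2
B^2 = 0.0016908 /cm^2

0.0016908


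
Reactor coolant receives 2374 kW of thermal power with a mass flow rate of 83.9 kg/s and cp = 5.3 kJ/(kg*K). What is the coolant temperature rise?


dT = Q / (m_dot * cp)
dT = 2374 / (83.9 * 5.3)
dT = 5.3388 C

5.3388


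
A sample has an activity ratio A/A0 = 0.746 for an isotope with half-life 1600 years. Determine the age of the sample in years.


lambda = ln(2) / t_half = ln(2) / 1600 = 4.332170e-04 /yr
t = -ln(A/A0) / lambda
t = -ln(0.746) / 4.332170e-04
t = 676.40 yr

676.40


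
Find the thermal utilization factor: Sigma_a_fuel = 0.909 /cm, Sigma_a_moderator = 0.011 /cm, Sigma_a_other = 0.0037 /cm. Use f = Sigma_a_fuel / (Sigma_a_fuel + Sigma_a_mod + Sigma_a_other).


f = Sigma_a_fuel / (Sigma_a_fuel + Sigma_a_mod + Sigma_a_other)
f = 0.909 / (0.909 + 0.011 + 0.0037)
f = 0.98409

0.98409


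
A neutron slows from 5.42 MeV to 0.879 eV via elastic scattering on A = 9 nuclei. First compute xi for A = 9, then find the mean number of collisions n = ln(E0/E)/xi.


xi = 1 + (A-1)^2/(2A)*ln((A-1)/(A+1)) = 0.2066007 (for A = 9)
n = ln(E0/E) / xi
n = ln(5.42e6 / 0.879) / 0.2066007
n = ln(6.166098e+06) / 0.2066007 = 75.675

75.675


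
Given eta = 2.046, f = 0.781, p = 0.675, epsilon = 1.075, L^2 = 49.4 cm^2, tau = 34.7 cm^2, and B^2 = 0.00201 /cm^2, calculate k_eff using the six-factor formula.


k_inf = eta*f*p*eps = 2.046*0.781*0.675*1.075 = 1.159495
P_TNL = 1/(1 + L^2*B^2) = 1/(1 + 49.4*0.00201) = 0.9096748
P_FNL = exp(-B^2*tau) = exp(-0.00201*34.7) = 0.9326297
k_eff = k_inf * P_TNL * P_FNL = 1.159495 * 0.9096748 * 0.9326297
k_eff = 0.98370

0.98370


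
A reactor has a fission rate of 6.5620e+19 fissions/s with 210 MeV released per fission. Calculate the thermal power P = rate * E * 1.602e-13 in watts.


P = fission_rate * E_MeV * 1.602e-13
P = 6.5620e+19 * 210 * 1.602e-13
P = 2.2076e+09 W

2.2076e+09


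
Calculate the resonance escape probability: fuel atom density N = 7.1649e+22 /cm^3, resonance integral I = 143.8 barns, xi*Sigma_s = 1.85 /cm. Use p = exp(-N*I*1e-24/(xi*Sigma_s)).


p = exp(-N * I * 1e-24 / (xi*Sigma_s))
p = exp(-7.1649e+22 * 143.8 * 1e-24 / 1.85)
p = 0.0038133

0.0038133


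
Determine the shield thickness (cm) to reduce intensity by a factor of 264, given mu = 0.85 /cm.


x = ln(factor) / mu
x = ln(264) / 0.85
x = 6.5599 cm

6.5599


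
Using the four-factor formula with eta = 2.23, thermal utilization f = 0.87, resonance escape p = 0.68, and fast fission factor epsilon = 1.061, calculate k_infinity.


k_inf = eta * f * p * epsilon
k_inf = 2.23 * 0.87 * 0.68 * 1.061
k_inf = 1.3997

1.3997


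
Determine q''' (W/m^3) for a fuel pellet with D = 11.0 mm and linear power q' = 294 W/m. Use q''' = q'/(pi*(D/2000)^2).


r = D / 2 / 1000 = 11.0 / 2 / 1000 = 0.0055 m
q''' = q' / (pi * r^2)
q''' = 294 / (pi * 0.0055^2)
q''' = 3.0937e+06 W/m^3

3.0937e+06


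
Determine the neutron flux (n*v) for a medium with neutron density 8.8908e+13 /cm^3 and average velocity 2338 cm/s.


phi = n * v
phi = 8.8908e+13 * 2338
phi = 2.0787e+17 /cm^2/s

2.0787e+17


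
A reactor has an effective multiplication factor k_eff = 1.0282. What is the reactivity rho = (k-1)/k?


rho = (k_eff - 1) / k_eff
rho = (1.0282 - 1) / 1.0282
rho = 0.027427

0.027427


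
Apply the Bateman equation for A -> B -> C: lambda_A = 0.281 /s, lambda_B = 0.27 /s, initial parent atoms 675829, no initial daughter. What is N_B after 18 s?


N_B(t) = lambda_A * N_A0 / (lambda_B - lambda_A) * [exp(-lambda_A*t) - exp(-lambda_B*t)]
exp(-0.281*18) = 0.006358263; exp(-0.27*18) = 0.007750484
N_B = 0.281 * 675829 / (0.27 - 0.281) * (0.006358263 - 0.007750484)
N_B = 24036

24036


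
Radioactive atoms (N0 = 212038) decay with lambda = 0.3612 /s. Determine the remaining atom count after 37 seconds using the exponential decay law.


N = N0 * exp(-lambda * t)
N = 212038 * exp(-0.3612 * 37)
N = 0.33291

0.33291


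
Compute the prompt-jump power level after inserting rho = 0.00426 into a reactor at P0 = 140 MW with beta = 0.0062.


P1/P0 = beta / (beta - rho)
P1/P0 = 0.0062 / (0.0062 - 0.00426) = 3.195876
P1 = 140 * 3.195876 = 447.42 MW

447.42


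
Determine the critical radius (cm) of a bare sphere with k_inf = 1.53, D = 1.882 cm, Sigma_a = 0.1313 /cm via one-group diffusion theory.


L^2 = D / Sigma_a = 1.882 / 0.1313 = 14.33359 cm^2
B_m^2 = (k_inf - 1) / L^2 = (1.53 - 1) / 14.33359 = 0.03697608 /cm^2
For a bare sphere: B_g = pi/R, so R_c = pi / sqrt(B_m^2)
R_c = pi / sqrt(0.03697608) = 16.338 cm

16.338


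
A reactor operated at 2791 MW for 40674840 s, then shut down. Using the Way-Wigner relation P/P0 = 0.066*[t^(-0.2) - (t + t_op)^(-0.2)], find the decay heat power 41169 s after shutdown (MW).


P/P0 = 0.066 * [t^(-0.2) - (t + t_op)^(-0.2)]
P/P0 = 0.066 * [41169^(-0.2) - (41169 + 40674840)^(-0.2)]
P/P0 = 0.066 * [0.1194224 - 0.03006401] = 0.005897654
P = 2791 * 0.005897654 = 16.460 MW

16.460


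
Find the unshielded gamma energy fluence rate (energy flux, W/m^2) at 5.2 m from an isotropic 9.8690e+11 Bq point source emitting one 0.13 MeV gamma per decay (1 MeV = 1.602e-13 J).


psi = A * E * 1.602e-13 / (4*pi*r^2)
psi = 9.8690e+11 * 0.13 * 1.602e-13 / (4*pi*5.2^2)
psi = 6.0487e-05 W/m^2

6.0487e-05


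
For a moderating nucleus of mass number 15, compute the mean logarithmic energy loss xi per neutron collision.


xi = 1 + (A-1)^2/(2A) * ln((A-1)/(A+1))
xi = 1 + (15-1)^2/(2*15) * ln((15-1)/(15 +1))
xi = 0.12759

0.12759


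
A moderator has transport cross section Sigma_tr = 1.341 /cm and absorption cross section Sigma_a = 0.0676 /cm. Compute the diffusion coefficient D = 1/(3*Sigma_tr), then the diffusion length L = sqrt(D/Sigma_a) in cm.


D = 1 / (3 * Sigma_tr) = 1 / (3 * 1.341) = 0.2485707 cm
L = sqrt(D / Sigma_a)
L = sqrt(0.2485707 / 0.0676)
L = 1.9176 cm

1.9176


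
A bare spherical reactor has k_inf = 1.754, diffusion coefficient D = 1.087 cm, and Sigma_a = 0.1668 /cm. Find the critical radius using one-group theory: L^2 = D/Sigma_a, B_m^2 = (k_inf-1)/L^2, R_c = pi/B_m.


L^2 = D / Sigma_a = 1.087 / 0.1668 = 6.516787 cm^2
B_m^2 = (k_inf - 1) / L^2 = (1.754 - 1) / 6.516787 = 0.1157012 /cm^2
For a bare sphere: B_g = pi/R, so R_c = pi / sqrt(B_m^2)
R_c = pi / sqrt(0.1157012) = 9.2359 cm

9.2359


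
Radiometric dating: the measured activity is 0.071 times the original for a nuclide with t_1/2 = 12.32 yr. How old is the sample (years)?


lambda = ln(2) / t_half = ln(2) / 12.32 = 0.05626195 /yr
t = -ln(A/A0) / lambda
t = -ln(0.071) / 0.05626195
t = 47.014 yr

47.014


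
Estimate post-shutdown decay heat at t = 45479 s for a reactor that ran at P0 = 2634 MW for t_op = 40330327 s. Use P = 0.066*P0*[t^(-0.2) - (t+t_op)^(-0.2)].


P/P0 = 0.066 * [t^(-0.2) - (t + t_op)^(-0.2)]
P/P0 = 0.066 * [45479^(-0.2) - (45479 + 40330327)^(-0.2)]
P/P0 = 0.066 * [0.1170679 - 0.03011451] = 0.005738924
P = 2634 * 0.005738924 = 15.116 MW

15.116


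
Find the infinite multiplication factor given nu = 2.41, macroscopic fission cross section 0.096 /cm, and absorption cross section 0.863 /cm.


k_inf = nu * Sigma_f / Sigma_a
k_inf = 2.41 * 0.096 / 0.863
k_inf = 0.26809

0.26809


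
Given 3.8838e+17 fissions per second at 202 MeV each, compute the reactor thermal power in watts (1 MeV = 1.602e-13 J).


P = fission_rate * E_MeV * 1.602e-13
P = 3.8838e+17 * 202 * 1.602e-13
P = 1.2568e+07 W

1.2568e+07


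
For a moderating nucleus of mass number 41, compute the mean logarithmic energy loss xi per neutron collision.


xi = 1 + (A-1)^2/(2A) * ln((A-1)/(A+1))
xi = 1 + (41-1)^2/(2*41) * ln((41-1)/(41 +1))
xi = 0.047997

0.047997


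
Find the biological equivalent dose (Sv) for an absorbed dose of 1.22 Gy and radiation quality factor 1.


H = D * Q
H = 1.22 * 1
H = 1.2200 Sv

1.2200


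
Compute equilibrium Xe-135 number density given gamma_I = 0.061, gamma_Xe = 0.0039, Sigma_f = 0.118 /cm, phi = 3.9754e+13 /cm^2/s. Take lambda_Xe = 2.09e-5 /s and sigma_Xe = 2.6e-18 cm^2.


Xe_eq = (gamma_I + gamma_Xe) * Sigma_f * phi / (lambda_Xe + sigma_Xe * phi)
Numerator = (0.061 + 0.0039) * 0.118 * 3.9754e+13 = 3.044441e+11
Denominator = 2.09e-5 + 2.6e-18 * 3.9754e+13 = 1.242604e-04
Xe_eq = 3.044441e+11 / 1.242604e-04 = 2.4500e+15 /cm^3

2.4500e+15


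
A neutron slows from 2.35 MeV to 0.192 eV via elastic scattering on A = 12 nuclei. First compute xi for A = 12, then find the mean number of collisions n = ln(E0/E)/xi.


xi = 1 + (A-1)^2/(2A)*ln((A-1)/(A+1)) = 0.1577690 (for A = 12)
n = ln(E0/E) / xi
n = ln(2.35e6 / 0.192) / 0.1577690
n = ln(1.223958e+07) / 0.1577690 = 103.44

103.44


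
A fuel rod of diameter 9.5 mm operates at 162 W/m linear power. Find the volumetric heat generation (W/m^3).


r = D / 2 / 1000 = 9.5 / 2 / 1000 = 0.00475 m
q''' = q' / (pi * r^2)
q''' = 162 / (pi * 0.00475^2)
q''' = 2.2855e+06 W/m^3

2.2855e+06


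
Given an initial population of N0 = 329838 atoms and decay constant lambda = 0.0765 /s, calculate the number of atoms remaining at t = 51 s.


N = N0 * exp(-lambda * t)
N = 329838 * exp(-0.0765 * 51)
N = 6666.5

6666.5


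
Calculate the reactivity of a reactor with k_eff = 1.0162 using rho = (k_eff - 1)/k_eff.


rho = (k_eff - 1) / k_eff
rho = (1.0162 - 1) / 1.0162
rho = 0.015942

0.015942


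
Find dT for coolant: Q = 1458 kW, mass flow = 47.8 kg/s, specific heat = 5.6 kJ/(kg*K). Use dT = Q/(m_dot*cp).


dT = Q / (m_dot * cp)
dT = 1458 / (47.8 * 5.6)
dT = 5.4468 C

5.4468


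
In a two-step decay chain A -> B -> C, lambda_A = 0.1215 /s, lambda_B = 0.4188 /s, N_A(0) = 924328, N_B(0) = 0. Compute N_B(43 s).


N_B(t) = lambda_A * N_A0 / (lambda_B - lambda_A) * [exp(-lambda_A*t) - exp(-lambda_B*t)]
exp(-0.1215*43) = 0.005383051; exp(-0.4188*43) = 1.510258e-08
N_B = 0.1215 * 924328 / (0.4188 - 0.1215) * (0.005383051 - 1.510258e-08)
N_B = 2033.5

2033.5


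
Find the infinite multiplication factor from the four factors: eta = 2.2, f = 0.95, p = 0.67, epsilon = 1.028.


k_inf = eta * f * p * epsilon
k_inf = 2.2 * 0.95 * 0.67 * 1.028
k_inf = 1.4395

1.4395


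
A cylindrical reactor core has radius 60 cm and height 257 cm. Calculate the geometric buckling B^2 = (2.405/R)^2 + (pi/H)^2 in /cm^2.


B^2 = (2.405/R)^2 + (pi/H)^2
B^2 = (2.405/60)^2 + (pi/257)^2
B^2 = 0.0017561 /cm^2

0.0017561


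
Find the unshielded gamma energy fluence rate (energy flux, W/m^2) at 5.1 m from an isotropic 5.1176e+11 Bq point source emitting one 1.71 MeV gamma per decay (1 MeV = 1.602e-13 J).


psi = A * E * 1.602e-13 / (4*pi*r^2)
psi = 5.1176e+11 * 1.71 * 1.602e-13 / (4*pi*5.1^2)
psi = 4.2892e-04 W/m^2

4.2892e-04


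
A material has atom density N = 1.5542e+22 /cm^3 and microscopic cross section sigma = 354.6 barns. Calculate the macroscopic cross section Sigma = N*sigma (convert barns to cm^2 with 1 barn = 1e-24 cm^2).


Sigma = N * sigma_barns * 1e-24
Sigma = 1.5542e+22 * 354.6 * 1e-24
Sigma = 5.5112 /cm

5.5112


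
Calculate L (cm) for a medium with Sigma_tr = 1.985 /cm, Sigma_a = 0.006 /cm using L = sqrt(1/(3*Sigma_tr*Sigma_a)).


D = 1 / (3 * Sigma_tr) = 1 / (3 * 1.985) = 0.1679261 cm
L = sqrt(D / Sigma_a)
L = sqrt(0.1679261 / 0.006)
L = 5.2903 cm

5.2903


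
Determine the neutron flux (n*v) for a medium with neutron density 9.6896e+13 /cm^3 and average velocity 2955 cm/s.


phi = n * v
phi = 9.6896e+13 * 2955
phi = 2.8633e+17 /cm^2/s

2.8633e+17


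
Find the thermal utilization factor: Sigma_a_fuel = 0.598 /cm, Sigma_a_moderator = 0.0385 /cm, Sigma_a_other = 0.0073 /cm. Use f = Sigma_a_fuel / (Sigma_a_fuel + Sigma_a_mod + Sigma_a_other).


f = Sigma_a_fuel / (Sigma_a_fuel + Sigma_a_mod + Sigma_a_other)
f = 0.598 / (0.598 + 0.0385 + 0.0073)
f = 0.92886

0.92886


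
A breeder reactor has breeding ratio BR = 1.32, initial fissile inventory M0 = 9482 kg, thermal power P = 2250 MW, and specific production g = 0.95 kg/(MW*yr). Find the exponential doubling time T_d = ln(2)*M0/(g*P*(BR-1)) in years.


Breeding gain G = BR - 1 = 1.32 - 1 = 0.32
Fissile production rate = g * P * G = 0.95 * 2250 * 0.32 = 684.0 kg/yr
T_d = ln(2) * M0 / (g * P * G)
T_d = ln(2) * 9482 / 684.0 = 9.6088 yr

9.6088


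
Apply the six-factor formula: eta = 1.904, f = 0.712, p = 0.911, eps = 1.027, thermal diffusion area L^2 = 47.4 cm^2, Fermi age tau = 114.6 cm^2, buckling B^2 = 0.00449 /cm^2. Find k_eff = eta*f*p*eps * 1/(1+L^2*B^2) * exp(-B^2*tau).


k_inf = eta*f*p*eps = 1.904*0.712*0.911*1.027 = 1.268340
P_TNL = 1/(1 + L^2*B^2) = 1/(1 + 47.4*0.00449) = 0.8245206
P_FNL = exp(-B^2*tau) = exp(-0.00449*114.6) = 0.5977671
k_eff = k_inf * P_TNL * P_FNL = 1.268340 * 0.8245206 * 0.5977671
k_eff = 0.62513

0.62513


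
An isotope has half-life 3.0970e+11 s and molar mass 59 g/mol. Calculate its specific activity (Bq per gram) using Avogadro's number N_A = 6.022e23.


lambda = ln(2) / t_half = ln(2) / 3.0970e+11 = 2.238125e-12 /s
SA = lambda * N_A / M
SA = 2.238125e-12 * 6.022e23 / 59
SA = 2.2844e+10 Bq/g

2.2844e+10


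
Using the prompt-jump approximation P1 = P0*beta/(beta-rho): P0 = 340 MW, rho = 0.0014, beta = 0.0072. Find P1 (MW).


P1/P0 = beta / (beta - rho)
P1/P0 = 0.0072 / (0.0072 - 0.0014) = 1.241379
P1 = 340 * 1.241379 = 422.07 MW

422.07


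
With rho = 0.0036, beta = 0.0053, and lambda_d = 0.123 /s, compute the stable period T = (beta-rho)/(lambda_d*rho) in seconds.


T = (beta - rho) / (lambda_d * rho)
T = (0.0053 - 0.0036) / (0.123 * 0.0036)
T = 3.8392 s

3.8392


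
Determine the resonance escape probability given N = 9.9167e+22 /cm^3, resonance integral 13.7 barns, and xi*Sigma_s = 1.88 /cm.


p = exp(-N * I * 1e-24 / (xi*Sigma_s))
p = exp(-9.9167e+22 * 13.7 * 1e-24 / 1.88)
p = 0.48546

0.48546
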